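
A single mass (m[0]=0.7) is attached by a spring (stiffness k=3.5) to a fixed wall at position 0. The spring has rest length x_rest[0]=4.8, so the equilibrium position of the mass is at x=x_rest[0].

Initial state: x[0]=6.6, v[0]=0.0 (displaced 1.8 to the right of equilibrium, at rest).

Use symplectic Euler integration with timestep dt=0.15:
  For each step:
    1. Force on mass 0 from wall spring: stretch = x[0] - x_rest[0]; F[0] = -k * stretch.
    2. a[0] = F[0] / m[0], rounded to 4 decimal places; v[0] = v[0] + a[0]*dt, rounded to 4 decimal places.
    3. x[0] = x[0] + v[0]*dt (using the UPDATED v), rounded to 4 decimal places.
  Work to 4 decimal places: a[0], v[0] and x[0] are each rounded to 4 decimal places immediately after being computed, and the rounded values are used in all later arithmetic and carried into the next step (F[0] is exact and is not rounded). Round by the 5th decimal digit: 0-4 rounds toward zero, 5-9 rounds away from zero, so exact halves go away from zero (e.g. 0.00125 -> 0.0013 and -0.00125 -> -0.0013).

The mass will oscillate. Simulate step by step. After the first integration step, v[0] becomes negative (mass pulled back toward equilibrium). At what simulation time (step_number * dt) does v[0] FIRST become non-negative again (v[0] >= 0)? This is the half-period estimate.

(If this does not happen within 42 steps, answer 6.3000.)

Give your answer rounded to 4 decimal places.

Step 0: x=[6.6000] v=[0.0000]
Step 1: x=[6.3975] v=[-1.3500]
Step 2: x=[6.0153] v=[-2.5481]
Step 3: x=[5.4964] v=[-3.4596]
Step 4: x=[4.8991] v=[-3.9819]
Step 5: x=[4.2907] v=[-4.0562]
Step 6: x=[3.7396] v=[-3.6742]
Step 7: x=[3.3078] v=[-2.8789]
Step 8: x=[3.0438] v=[-1.7598]
Step 9: x=[2.9774] v=[-0.4427]
Step 10: x=[3.1160] v=[0.9243]
First v>=0 after going negative at step 10, time=1.5000

Answer: 1.5000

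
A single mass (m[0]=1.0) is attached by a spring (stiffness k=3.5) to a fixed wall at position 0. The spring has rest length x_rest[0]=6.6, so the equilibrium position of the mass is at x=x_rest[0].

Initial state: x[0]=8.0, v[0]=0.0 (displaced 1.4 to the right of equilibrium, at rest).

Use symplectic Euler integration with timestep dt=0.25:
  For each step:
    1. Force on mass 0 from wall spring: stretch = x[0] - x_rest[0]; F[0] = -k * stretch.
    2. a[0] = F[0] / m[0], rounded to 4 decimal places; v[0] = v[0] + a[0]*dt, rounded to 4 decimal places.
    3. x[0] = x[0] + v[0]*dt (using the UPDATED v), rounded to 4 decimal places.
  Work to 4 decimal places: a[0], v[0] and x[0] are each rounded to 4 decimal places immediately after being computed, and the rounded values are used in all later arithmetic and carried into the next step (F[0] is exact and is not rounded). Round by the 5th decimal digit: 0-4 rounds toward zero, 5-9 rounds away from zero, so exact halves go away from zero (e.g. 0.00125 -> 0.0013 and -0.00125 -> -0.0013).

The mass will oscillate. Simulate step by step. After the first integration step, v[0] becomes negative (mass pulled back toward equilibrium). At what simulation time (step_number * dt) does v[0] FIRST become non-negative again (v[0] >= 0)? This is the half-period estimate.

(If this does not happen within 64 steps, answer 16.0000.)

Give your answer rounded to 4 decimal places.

Answer: 1.7500

Derivation:
Step 0: x=[8.0000] v=[0.0000]
Step 1: x=[7.6938] v=[-1.2250]
Step 2: x=[7.1483] v=[-2.1821]
Step 3: x=[6.4828] v=[-2.6619]
Step 4: x=[5.8430] v=[-2.5594]
Step 5: x=[5.3688] v=[-1.8970]
Step 6: x=[5.1639] v=[-0.8197]
Step 7: x=[5.2731] v=[0.4369]
First v>=0 after going negative at step 7, time=1.7500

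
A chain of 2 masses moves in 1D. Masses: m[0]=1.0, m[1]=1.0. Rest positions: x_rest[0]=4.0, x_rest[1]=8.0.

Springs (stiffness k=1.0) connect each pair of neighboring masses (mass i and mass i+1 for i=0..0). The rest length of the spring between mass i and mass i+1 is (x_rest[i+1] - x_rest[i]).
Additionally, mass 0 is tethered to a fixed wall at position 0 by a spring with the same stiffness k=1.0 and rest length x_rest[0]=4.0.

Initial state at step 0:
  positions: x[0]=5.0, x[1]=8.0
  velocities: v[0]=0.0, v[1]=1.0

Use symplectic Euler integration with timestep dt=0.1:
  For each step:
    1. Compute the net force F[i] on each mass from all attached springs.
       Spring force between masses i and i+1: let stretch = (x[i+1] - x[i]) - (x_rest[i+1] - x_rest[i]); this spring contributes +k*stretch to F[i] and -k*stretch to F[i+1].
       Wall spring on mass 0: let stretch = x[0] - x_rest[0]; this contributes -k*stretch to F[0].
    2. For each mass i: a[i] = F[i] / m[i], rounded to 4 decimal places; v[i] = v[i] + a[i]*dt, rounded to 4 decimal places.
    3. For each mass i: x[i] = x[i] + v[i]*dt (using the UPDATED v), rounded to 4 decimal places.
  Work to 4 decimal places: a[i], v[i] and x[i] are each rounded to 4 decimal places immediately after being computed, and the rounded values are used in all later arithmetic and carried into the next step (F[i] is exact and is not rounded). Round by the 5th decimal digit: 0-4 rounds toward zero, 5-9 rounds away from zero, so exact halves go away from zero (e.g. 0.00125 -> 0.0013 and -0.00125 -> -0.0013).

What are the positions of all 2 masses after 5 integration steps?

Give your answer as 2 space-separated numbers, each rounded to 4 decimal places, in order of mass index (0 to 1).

Step 0: x=[5.0000 8.0000] v=[0.0000 1.0000]
Step 1: x=[4.9800 8.1100] v=[-0.2000 1.1000]
Step 2: x=[4.9415 8.2287] v=[-0.3850 1.1870]
Step 3: x=[4.8865 8.3545] v=[-0.5504 1.2583]
Step 4: x=[4.8173 8.4857] v=[-0.6923 1.3115]
Step 5: x=[4.7366 8.6202] v=[-0.8072 1.3447]

Answer: 4.7366 8.6202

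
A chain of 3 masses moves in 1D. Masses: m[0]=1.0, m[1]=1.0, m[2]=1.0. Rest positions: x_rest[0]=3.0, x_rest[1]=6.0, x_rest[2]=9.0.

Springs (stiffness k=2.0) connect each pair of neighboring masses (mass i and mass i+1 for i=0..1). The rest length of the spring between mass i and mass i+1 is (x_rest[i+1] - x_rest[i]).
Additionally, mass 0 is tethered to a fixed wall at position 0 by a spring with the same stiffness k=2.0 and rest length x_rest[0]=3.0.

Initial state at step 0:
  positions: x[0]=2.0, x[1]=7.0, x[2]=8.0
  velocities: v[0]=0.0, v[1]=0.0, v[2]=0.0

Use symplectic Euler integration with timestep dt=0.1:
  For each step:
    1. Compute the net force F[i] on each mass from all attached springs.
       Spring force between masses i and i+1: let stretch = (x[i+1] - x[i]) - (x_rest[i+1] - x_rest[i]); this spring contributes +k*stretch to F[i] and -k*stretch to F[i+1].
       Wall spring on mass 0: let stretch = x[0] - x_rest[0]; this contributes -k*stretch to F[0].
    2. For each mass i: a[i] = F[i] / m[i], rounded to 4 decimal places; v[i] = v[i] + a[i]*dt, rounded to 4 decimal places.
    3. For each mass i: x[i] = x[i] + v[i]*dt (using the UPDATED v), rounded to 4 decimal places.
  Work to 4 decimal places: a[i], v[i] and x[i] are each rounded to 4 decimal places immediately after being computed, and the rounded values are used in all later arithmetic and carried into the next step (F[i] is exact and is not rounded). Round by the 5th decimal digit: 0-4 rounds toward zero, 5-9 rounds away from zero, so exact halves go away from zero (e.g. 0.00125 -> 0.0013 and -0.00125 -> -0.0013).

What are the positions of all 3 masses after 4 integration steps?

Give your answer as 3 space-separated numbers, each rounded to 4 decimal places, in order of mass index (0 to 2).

Step 0: x=[2.0000 7.0000 8.0000] v=[0.0000 0.0000 0.0000]
Step 1: x=[2.0600 6.9200 8.0400] v=[0.6000 -0.8000 0.4000]
Step 2: x=[2.1760 6.7652 8.1176] v=[1.1600 -1.5480 0.7760]
Step 3: x=[2.3403 6.5457 8.2282] v=[1.6426 -2.1954 1.1055]
Step 4: x=[2.5419 6.2757 8.3651] v=[2.0156 -2.7000 1.3690]

Answer: 2.5419 6.2757 8.3651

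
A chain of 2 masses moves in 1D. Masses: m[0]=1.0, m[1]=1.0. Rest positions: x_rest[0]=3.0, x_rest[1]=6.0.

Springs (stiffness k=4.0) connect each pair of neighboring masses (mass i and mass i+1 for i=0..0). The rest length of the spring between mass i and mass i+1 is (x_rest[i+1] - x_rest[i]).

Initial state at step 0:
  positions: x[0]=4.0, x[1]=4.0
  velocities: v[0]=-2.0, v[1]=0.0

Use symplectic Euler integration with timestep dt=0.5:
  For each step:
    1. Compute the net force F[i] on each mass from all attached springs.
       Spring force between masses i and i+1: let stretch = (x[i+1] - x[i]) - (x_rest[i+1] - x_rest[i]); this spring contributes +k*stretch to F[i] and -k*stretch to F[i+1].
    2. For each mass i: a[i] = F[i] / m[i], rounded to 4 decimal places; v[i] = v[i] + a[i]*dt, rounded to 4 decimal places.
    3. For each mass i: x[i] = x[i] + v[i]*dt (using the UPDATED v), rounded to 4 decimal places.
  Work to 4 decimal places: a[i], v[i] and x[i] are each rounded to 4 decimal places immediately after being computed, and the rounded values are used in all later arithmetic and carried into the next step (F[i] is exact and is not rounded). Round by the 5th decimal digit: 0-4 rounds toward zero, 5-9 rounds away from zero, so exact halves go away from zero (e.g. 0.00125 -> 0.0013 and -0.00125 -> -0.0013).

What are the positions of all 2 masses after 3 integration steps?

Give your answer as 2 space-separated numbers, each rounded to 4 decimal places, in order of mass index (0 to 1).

Step 0: x=[4.0000 4.0000] v=[-2.0000 0.0000]
Step 1: x=[0.0000 7.0000] v=[-8.0000 6.0000]
Step 2: x=[0.0000 6.0000] v=[0.0000 -2.0000]
Step 3: x=[3.0000 2.0000] v=[6.0000 -8.0000]

Answer: 3.0000 2.0000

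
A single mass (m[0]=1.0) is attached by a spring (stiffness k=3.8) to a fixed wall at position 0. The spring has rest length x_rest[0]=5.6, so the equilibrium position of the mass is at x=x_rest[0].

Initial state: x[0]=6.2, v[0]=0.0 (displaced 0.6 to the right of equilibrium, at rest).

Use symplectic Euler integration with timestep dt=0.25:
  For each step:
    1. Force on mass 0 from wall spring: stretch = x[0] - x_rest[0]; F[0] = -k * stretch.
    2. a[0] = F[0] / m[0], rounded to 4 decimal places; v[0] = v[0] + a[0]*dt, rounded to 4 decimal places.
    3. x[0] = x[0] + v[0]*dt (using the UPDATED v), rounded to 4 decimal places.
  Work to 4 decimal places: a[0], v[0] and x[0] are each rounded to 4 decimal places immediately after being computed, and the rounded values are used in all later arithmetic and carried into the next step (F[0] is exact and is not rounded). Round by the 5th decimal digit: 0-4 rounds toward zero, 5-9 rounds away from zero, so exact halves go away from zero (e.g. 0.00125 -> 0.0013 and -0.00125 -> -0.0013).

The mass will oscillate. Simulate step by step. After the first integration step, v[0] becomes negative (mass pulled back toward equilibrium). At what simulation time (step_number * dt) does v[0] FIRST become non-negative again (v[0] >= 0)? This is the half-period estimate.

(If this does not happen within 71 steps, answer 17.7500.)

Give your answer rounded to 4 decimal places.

Answer: 1.7500

Derivation:
Step 0: x=[6.2000] v=[0.0000]
Step 1: x=[6.0575] v=[-0.5700]
Step 2: x=[5.8064] v=[-1.0046]
Step 3: x=[5.5062] v=[-1.2007]
Step 4: x=[5.2283] v=[-1.1116]
Step 5: x=[5.0387] v=[-0.7585]
Step 6: x=[4.9824] v=[-0.2253]
Step 7: x=[5.0728] v=[0.3614]
First v>=0 after going negative at step 7, time=1.7500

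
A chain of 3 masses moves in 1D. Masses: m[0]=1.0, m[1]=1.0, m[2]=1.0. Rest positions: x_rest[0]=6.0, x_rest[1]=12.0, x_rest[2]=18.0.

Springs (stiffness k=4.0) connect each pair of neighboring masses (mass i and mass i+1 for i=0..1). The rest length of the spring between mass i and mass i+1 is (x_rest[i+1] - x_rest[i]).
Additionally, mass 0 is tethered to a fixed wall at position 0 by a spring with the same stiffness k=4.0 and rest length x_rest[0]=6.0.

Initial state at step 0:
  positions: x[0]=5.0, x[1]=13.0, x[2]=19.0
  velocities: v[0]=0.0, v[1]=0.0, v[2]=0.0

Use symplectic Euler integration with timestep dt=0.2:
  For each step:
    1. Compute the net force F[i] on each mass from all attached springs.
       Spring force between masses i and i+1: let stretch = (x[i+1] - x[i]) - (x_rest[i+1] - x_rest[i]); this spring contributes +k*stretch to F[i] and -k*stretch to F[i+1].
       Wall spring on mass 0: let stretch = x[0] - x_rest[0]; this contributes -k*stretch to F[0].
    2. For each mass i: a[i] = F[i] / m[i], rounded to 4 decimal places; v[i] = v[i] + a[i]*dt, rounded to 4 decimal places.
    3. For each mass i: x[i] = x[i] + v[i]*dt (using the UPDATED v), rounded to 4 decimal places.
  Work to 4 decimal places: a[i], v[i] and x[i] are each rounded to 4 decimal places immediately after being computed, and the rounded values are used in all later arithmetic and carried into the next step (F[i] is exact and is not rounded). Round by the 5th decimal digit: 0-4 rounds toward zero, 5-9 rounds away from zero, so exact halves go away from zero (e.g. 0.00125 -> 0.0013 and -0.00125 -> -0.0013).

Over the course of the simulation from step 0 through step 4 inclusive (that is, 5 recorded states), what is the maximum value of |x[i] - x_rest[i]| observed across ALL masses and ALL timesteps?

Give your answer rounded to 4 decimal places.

Step 0: x=[5.0000 13.0000 19.0000] v=[0.0000 0.0000 0.0000]
Step 1: x=[5.4800 12.6800 19.0000] v=[2.4000 -1.6000 0.0000]
Step 2: x=[6.2352 12.2192 18.9488] v=[3.7760 -2.3040 -0.2560]
Step 3: x=[6.9502 11.8777 18.7809] v=[3.5750 -1.7075 -0.8397]
Step 4: x=[7.3416 11.8523 18.4684] v=[1.9568 -0.1269 -1.5623]
Max displacement = 1.3416

Answer: 1.3416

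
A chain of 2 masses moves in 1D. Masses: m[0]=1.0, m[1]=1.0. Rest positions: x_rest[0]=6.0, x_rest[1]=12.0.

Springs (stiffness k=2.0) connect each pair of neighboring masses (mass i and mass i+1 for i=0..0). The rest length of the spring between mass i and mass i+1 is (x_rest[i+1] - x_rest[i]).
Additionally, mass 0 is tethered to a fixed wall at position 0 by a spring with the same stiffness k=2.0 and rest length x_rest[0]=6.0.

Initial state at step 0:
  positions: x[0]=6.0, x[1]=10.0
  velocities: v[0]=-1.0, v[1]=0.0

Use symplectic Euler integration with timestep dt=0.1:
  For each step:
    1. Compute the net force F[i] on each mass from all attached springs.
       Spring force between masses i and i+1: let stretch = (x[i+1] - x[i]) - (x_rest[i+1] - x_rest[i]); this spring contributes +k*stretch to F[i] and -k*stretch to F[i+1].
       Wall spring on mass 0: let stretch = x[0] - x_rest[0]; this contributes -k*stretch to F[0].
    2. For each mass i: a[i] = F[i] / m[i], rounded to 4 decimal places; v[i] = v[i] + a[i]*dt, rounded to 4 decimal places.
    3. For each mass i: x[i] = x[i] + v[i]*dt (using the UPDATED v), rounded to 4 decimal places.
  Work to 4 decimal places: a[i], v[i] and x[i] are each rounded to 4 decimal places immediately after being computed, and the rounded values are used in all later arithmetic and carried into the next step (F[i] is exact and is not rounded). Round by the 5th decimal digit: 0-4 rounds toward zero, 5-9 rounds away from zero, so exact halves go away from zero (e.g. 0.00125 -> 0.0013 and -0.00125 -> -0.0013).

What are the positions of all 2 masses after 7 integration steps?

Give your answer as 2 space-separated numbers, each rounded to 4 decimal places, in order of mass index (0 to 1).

Step 0: x=[6.0000 10.0000] v=[-1.0000 0.0000]
Step 1: x=[5.8600 10.0400] v=[-1.4000 0.4000]
Step 2: x=[5.6864 10.1164] v=[-1.7360 0.7640]
Step 3: x=[5.4877 10.2242] v=[-1.9873 1.0780]
Step 4: x=[5.2740 10.3573] v=[-2.1375 1.3307]
Step 5: x=[5.0564 10.5087] v=[-2.1756 1.5140]
Step 6: x=[4.8468 10.6711] v=[-2.0964 1.6235]
Step 7: x=[4.6567 10.8370] v=[-1.9009 1.6586]

Answer: 4.6567 10.8370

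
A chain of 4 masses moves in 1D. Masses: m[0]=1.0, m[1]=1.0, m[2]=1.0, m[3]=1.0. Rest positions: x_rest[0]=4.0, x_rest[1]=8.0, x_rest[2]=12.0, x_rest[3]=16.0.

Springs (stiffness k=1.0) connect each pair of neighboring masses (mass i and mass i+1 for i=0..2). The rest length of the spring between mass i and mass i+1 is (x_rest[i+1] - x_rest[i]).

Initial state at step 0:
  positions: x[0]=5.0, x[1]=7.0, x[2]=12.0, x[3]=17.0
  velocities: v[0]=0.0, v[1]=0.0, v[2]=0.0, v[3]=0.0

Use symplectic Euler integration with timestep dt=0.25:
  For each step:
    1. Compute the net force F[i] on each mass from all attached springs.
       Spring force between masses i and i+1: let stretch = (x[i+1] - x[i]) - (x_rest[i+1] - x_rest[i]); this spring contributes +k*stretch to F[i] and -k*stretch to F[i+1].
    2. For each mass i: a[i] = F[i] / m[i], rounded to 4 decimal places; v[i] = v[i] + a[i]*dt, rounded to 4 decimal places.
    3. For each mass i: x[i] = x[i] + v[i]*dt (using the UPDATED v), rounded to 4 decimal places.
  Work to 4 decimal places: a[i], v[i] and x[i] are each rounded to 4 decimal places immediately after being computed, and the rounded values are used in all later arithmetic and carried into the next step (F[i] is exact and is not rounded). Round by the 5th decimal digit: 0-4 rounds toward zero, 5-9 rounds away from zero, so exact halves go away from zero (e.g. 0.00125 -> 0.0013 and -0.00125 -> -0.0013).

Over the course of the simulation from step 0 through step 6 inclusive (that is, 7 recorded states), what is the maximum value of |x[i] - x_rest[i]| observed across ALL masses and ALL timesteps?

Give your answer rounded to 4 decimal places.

Answer: 1.1759

Derivation:
Step 0: x=[5.0000 7.0000 12.0000 17.0000] v=[0.0000 0.0000 0.0000 0.0000]
Step 1: x=[4.8750 7.1875 12.0000 16.9375] v=[-0.5000 0.7500 0.0000 -0.2500]
Step 2: x=[4.6445 7.5313 12.0078 16.8164] v=[-0.9219 1.3750 0.0313 -0.4844]
Step 3: x=[4.3445 7.9744 12.0364 16.6448] v=[-1.2002 1.7724 0.1143 -0.6866]
Step 4: x=[4.0213 8.4445 12.0991 16.4351] v=[-1.2927 1.8804 0.2509 -0.8387]
Step 5: x=[3.7246 8.8666 12.2044 16.2044] v=[-1.1869 1.6883 0.4213 -0.9227]
Step 6: x=[3.4993 9.1759 12.3511 15.9737] v=[-0.9014 1.2373 0.5869 -0.9227]
Max displacement = 1.1759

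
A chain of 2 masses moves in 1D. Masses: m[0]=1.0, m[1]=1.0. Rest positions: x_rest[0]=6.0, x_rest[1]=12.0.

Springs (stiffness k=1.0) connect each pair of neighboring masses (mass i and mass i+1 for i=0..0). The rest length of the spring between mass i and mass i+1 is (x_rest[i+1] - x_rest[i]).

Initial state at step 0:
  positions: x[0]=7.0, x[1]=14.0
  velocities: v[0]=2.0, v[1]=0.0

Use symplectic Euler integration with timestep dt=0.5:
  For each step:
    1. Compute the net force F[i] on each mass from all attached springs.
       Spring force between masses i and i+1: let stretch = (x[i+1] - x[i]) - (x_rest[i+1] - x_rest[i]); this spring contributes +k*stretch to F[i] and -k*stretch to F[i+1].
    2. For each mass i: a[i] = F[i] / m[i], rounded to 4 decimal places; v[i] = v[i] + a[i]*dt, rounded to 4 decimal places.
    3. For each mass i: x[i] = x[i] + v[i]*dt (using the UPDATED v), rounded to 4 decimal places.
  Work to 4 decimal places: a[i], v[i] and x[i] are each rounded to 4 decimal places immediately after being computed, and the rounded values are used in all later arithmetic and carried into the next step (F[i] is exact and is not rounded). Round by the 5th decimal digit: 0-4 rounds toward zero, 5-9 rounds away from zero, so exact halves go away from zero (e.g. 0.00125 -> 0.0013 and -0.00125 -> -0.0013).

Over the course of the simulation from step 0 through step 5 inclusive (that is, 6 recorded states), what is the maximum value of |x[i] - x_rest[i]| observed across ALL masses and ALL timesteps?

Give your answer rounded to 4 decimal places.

Answer: 4.2188

Derivation:
Step 0: x=[7.0000 14.0000] v=[2.0000 0.0000]
Step 1: x=[8.2500 13.7500] v=[2.5000 -0.5000]
Step 2: x=[9.3750 13.6250] v=[2.2500 -0.2500]
Step 3: x=[10.0625 13.9375] v=[1.3750 0.6250]
Step 4: x=[10.2188 14.7813] v=[0.3125 1.6875]
Step 5: x=[10.0157 15.9845] v=[-0.4063 2.4063]
Max displacement = 4.2188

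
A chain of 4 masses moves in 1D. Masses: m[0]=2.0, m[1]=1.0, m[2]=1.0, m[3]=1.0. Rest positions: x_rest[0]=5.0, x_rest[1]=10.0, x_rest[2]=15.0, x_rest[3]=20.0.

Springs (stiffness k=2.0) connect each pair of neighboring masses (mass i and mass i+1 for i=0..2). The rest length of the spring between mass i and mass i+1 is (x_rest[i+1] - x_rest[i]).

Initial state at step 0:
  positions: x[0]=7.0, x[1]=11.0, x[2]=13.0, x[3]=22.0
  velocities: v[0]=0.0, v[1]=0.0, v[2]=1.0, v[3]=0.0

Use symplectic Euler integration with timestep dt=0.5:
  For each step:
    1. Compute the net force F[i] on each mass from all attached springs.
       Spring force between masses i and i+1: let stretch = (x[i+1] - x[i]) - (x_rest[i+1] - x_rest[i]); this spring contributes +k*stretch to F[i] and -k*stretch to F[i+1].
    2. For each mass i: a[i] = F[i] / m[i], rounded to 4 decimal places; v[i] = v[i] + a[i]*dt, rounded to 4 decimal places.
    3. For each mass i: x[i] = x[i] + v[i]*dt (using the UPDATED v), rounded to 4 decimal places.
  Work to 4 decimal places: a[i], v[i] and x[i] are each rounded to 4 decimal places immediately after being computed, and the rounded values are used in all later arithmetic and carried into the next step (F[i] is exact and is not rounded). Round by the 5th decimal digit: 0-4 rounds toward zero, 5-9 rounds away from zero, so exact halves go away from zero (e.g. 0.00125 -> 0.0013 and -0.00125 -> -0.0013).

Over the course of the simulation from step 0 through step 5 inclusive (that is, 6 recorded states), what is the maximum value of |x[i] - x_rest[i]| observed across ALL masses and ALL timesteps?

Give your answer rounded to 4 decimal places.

Step 0: x=[7.0000 11.0000 13.0000 22.0000] v=[0.0000 0.0000 1.0000 0.0000]
Step 1: x=[6.7500 10.0000 17.0000 20.0000] v=[-0.5000 -2.0000 8.0000 -4.0000]
Step 2: x=[6.0625 10.8750 19.0000 19.0000] v=[-1.3750 1.7500 4.0000 -2.0000]
Step 3: x=[5.3281 13.4063 16.9375 20.5000] v=[-1.4688 5.0625 -4.1250 3.0000]
Step 4: x=[5.3633 13.6641 14.8907 22.7188] v=[0.0703 0.5155 -4.0937 4.4375]
Step 5: x=[6.2237 10.3848 16.1446 23.5235] v=[1.7207 -6.5587 2.5078 1.6094]
Max displacement = 4.0000

Answer: 4.0000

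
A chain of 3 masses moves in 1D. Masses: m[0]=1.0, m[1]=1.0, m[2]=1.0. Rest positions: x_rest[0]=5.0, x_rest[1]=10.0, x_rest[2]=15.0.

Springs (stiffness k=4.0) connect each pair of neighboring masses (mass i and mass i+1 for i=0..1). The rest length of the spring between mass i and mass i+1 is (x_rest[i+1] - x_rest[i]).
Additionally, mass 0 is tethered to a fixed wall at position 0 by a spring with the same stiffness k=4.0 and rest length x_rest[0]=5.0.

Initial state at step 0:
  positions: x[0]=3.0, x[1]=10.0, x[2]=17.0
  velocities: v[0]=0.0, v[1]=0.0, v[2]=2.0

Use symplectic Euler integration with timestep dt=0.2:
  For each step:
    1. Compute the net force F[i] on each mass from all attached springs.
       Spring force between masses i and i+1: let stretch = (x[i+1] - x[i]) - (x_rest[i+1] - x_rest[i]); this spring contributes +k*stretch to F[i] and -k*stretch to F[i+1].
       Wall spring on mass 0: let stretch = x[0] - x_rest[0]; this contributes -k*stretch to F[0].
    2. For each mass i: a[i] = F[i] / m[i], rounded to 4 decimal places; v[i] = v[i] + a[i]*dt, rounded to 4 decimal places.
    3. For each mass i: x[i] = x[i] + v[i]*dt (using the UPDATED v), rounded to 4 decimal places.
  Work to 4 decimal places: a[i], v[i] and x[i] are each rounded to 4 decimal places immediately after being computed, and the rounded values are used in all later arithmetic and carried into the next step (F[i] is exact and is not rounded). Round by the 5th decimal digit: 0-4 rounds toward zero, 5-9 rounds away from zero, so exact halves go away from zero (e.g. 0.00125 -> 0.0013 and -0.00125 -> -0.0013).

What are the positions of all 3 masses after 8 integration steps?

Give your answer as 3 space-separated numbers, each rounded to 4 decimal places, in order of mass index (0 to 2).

Answer: 6.2965 11.9665 15.1403

Derivation:
Step 0: x=[3.0000 10.0000 17.0000] v=[0.0000 0.0000 2.0000]
Step 1: x=[3.6400 10.0000 17.0800] v=[3.2000 0.0000 0.4000]
Step 2: x=[4.7152 10.1152 16.8272] v=[5.3760 0.5760 -1.2640]
Step 3: x=[5.9000 10.4403 16.3005] v=[5.9238 1.6256 -2.6336]
Step 4: x=[6.8672 10.9766 15.6361] v=[4.8360 2.6815 -3.3218]
Step 5: x=[7.3932 11.6009 15.0262] v=[2.6298 3.1216 -3.0494]
Step 6: x=[7.4095 12.1000 14.6683] v=[0.0814 2.4957 -1.7896]
Step 7: x=[6.9907 12.2596 14.6995] v=[-2.0938 0.7979 0.1558]
Step 8: x=[6.2965 11.9665 15.1403] v=[-3.4712 -1.4653 2.2039]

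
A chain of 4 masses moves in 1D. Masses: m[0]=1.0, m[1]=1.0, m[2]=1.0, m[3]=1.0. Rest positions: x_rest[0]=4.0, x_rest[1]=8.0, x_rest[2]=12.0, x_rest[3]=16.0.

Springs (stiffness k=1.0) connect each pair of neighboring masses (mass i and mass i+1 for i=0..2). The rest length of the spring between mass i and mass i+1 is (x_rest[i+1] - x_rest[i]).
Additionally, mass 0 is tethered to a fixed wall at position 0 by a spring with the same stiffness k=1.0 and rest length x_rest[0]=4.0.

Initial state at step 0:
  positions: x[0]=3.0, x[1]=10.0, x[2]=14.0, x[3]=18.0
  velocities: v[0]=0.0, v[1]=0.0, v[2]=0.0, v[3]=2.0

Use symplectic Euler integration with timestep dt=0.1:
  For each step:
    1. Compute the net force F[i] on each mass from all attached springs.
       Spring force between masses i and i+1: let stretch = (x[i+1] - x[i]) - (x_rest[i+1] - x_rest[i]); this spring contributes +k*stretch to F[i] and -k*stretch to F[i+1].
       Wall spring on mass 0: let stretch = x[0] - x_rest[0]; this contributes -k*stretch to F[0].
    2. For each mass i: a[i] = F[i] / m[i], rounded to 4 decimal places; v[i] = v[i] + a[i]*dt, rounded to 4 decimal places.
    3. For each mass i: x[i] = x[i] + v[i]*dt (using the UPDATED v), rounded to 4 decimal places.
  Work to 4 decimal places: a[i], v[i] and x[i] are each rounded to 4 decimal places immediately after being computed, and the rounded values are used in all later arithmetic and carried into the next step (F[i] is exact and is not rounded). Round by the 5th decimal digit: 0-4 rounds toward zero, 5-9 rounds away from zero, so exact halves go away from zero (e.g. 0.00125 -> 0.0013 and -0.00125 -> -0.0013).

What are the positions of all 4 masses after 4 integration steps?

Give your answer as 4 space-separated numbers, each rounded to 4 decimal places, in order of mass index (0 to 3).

Answer: 3.3837 9.7149 14.0153 18.7802

Derivation:
Step 0: x=[3.0000 10.0000 14.0000 18.0000] v=[0.0000 0.0000 0.0000 2.0000]
Step 1: x=[3.0400 9.9700 14.0000 18.2000] v=[0.4000 -0.3000 0.0000 2.0000]
Step 2: x=[3.1189 9.9110 14.0017 18.3980] v=[0.7890 -0.5900 0.0170 1.9800]
Step 3: x=[3.2345 9.8250 14.0065 18.5920] v=[1.1563 -0.8601 0.0476 1.9404]
Step 4: x=[3.3837 9.7149 14.0153 18.7802] v=[1.4919 -1.1010 0.0880 1.8819]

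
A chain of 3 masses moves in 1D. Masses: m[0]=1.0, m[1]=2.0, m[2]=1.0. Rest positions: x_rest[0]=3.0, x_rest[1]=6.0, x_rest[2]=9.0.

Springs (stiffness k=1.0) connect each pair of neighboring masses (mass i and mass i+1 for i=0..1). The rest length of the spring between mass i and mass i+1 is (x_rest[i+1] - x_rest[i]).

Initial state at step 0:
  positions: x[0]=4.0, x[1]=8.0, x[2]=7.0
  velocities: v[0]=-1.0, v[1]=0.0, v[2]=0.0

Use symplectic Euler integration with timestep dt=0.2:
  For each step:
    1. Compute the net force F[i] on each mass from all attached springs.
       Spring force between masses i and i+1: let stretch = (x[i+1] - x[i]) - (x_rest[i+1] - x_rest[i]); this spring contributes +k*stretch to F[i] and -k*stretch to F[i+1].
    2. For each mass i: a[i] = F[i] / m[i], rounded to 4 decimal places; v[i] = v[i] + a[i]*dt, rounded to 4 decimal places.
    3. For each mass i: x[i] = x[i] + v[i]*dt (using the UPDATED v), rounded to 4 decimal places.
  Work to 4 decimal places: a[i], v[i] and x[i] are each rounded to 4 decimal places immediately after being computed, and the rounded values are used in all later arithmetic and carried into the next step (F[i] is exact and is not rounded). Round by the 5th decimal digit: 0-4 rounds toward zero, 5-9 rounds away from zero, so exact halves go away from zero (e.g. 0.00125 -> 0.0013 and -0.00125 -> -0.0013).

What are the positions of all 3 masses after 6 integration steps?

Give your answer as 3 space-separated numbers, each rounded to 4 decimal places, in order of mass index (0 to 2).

Step 0: x=[4.0000 8.0000 7.0000] v=[-1.0000 0.0000 0.0000]
Step 1: x=[3.8400 7.9000 7.1600] v=[-0.8000 -0.5000 0.8000]
Step 2: x=[3.7224 7.7040 7.4696] v=[-0.5880 -0.9800 1.5480]
Step 3: x=[3.6441 7.4237 7.9086] v=[-0.3917 -1.4016 2.1949]
Step 4: x=[3.5969 7.0775 8.4482] v=[-0.2358 -1.7311 2.6979]
Step 5: x=[3.5690 6.6891 9.0530] v=[-0.1397 -1.9421 3.0238]
Step 6: x=[3.5459 6.2856 9.6832] v=[-0.1157 -2.0177 3.1510]

Answer: 3.5459 6.2856 9.6832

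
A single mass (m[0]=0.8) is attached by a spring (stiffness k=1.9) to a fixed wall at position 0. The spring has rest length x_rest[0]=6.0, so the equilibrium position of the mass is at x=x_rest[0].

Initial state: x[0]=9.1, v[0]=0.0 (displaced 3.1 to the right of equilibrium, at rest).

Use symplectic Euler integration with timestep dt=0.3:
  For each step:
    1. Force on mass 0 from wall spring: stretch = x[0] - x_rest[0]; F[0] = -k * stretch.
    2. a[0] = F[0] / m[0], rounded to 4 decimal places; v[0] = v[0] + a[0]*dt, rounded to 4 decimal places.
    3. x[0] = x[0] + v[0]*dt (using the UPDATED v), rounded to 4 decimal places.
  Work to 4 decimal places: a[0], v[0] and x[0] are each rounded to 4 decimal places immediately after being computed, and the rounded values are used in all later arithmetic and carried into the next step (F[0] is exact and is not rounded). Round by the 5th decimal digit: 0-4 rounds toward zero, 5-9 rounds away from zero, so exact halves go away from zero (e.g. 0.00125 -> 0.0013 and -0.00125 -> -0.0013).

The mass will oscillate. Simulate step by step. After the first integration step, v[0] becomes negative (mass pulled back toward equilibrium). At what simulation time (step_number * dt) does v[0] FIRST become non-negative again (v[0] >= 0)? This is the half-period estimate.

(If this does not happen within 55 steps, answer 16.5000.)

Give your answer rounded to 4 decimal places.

Step 0: x=[9.1000] v=[0.0000]
Step 1: x=[8.4374] v=[-2.2088]
Step 2: x=[7.2538] v=[-3.9454]
Step 3: x=[5.8022] v=[-4.8387]
Step 4: x=[4.3929] v=[-4.6978]
Step 5: x=[3.3271] v=[-3.5527]
Step 6: x=[2.8326] v=[-1.6483]
Step 7: x=[3.0152] v=[0.6085]
First v>=0 after going negative at step 7, time=2.1000

Answer: 2.1000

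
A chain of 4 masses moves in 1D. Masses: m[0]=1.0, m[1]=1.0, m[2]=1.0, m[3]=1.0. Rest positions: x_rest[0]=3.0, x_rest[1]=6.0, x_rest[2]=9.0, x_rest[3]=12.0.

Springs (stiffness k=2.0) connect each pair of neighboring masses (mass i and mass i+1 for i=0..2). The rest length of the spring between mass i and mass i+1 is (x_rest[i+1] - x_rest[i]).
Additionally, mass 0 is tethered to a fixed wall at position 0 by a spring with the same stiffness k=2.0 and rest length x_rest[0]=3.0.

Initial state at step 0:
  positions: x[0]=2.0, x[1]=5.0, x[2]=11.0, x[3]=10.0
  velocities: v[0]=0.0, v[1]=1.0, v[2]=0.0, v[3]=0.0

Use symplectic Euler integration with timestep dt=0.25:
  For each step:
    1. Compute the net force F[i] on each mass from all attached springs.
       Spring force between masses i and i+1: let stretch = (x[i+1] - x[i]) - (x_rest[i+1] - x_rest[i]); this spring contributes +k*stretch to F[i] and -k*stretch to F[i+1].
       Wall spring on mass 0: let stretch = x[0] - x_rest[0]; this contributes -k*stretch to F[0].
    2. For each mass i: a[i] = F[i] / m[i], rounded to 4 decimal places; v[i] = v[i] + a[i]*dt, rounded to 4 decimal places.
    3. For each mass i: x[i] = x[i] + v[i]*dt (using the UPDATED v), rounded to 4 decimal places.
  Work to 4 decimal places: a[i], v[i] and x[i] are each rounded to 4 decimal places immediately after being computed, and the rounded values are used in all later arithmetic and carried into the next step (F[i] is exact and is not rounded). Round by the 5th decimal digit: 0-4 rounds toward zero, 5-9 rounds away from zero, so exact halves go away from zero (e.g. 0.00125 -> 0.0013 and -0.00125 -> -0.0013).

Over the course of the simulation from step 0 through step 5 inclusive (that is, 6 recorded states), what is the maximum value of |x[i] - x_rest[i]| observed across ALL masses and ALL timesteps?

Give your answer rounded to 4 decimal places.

Answer: 2.4399

Derivation:
Step 0: x=[2.0000 5.0000 11.0000 10.0000] v=[0.0000 1.0000 0.0000 0.0000]
Step 1: x=[2.1250 5.6250 10.1250 10.5000] v=[0.5000 2.5000 -3.5000 2.0000]
Step 2: x=[2.4219 6.3750 8.7344 11.3281] v=[1.1875 3.0000 -5.5625 3.3125]
Step 3: x=[2.9102 6.9258 7.3731 12.2070] v=[1.9531 2.2032 -5.4454 3.5157]
Step 4: x=[3.5367 7.0306 6.5601 12.8567] v=[2.5058 0.4191 -3.2521 2.5988]
Step 5: x=[4.1578 6.6398 6.5930 13.0943] v=[2.4844 -1.5631 0.1315 0.9505]
Max displacement = 2.4399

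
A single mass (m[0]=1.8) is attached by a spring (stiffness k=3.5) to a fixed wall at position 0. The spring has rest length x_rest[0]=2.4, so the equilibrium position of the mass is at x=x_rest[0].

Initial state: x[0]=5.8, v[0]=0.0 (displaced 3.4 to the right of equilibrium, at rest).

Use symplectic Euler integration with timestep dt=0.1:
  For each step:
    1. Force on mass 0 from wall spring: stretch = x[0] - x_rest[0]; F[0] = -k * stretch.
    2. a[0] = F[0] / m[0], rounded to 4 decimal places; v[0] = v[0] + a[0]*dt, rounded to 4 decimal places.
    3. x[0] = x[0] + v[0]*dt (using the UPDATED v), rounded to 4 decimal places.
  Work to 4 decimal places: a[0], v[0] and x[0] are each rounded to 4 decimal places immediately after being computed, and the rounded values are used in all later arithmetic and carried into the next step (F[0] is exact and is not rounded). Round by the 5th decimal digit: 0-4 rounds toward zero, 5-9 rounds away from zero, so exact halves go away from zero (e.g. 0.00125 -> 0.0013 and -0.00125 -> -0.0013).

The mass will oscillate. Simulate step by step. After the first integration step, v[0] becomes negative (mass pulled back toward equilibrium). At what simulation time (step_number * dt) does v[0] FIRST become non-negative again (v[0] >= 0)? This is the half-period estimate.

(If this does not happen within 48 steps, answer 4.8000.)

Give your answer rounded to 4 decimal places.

Step 0: x=[5.8000] v=[0.0000]
Step 1: x=[5.7339] v=[-0.6611]
Step 2: x=[5.6030] v=[-1.3094]
Step 3: x=[5.4098] v=[-1.9322]
Step 4: x=[5.1581] v=[-2.5174]
Step 5: x=[4.8527] v=[-3.0537]
Step 6: x=[4.4996] v=[-3.5306]
Step 7: x=[4.1057] v=[-3.9389]
Step 8: x=[3.6786] v=[-4.2706]
Step 9: x=[3.2267] v=[-4.5192]
Step 10: x=[2.7587] v=[-4.6800]
Step 11: x=[2.2837] v=[-4.7498]
Step 12: x=[1.8110] v=[-4.7272]
Step 13: x=[1.3497] v=[-4.6127]
Step 14: x=[0.9089] v=[-4.4085]
Step 15: x=[0.4970] v=[-4.1186]
Step 16: x=[0.1221] v=[-3.7486]
Step 17: x=[-0.2085] v=[-3.3057]
Step 18: x=[-0.4884] v=[-2.7985]
Step 19: x=[-0.7121] v=[-2.2369]
Step 20: x=[-0.8753] v=[-1.6318]
Step 21: x=[-0.9748] v=[-0.9949]
Step 22: x=[-1.0087] v=[-0.3387]
Step 23: x=[-0.9763] v=[0.3241]
First v>=0 after going negative at step 23, time=2.3000

Answer: 2.3000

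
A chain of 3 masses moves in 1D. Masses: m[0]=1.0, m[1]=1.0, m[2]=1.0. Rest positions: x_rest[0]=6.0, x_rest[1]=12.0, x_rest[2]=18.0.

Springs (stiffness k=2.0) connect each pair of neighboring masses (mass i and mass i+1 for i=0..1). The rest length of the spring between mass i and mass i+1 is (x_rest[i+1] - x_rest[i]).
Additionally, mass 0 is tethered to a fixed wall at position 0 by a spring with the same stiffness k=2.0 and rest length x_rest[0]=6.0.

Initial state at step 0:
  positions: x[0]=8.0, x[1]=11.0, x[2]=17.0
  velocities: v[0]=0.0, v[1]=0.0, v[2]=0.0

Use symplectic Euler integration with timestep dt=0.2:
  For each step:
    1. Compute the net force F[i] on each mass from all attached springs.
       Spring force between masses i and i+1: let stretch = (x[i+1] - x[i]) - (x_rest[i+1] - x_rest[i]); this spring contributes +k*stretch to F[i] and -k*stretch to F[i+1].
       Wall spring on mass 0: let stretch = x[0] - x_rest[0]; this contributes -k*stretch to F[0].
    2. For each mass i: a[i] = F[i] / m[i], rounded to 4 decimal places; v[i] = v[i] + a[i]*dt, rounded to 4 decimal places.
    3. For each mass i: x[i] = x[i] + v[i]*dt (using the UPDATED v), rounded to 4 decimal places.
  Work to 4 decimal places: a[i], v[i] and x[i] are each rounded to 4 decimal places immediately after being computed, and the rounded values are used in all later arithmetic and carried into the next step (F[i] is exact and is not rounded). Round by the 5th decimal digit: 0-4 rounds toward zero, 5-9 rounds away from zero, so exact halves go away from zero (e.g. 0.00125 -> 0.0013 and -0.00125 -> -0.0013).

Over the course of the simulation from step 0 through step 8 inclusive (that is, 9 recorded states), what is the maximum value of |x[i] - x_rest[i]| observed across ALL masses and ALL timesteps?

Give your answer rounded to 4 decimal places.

Answer: 2.0103

Derivation:
Step 0: x=[8.0000 11.0000 17.0000] v=[0.0000 0.0000 0.0000]
Step 1: x=[7.6000 11.2400 17.0000] v=[-2.0000 1.2000 0.0000]
Step 2: x=[6.8832 11.6496 17.0192] v=[-3.5840 2.0480 0.0960]
Step 3: x=[5.9971 12.1075 17.0888] v=[-4.4307 2.2893 0.3482]
Step 4: x=[5.1200 12.4750 17.2399] v=[-4.3854 1.8377 0.7557]
Step 5: x=[4.4217 12.6353 17.4898] v=[-3.4914 0.8017 1.2497]
Step 6: x=[4.0268 12.5269 17.8314] v=[-1.9746 -0.5419 1.7079]
Step 7: x=[3.9897 12.1629 18.2286] v=[-0.1853 -1.8201 1.9861]
Step 8: x=[4.2873 11.6303 18.6206] v=[1.4881 -2.6631 1.9598]
Max displacement = 2.0103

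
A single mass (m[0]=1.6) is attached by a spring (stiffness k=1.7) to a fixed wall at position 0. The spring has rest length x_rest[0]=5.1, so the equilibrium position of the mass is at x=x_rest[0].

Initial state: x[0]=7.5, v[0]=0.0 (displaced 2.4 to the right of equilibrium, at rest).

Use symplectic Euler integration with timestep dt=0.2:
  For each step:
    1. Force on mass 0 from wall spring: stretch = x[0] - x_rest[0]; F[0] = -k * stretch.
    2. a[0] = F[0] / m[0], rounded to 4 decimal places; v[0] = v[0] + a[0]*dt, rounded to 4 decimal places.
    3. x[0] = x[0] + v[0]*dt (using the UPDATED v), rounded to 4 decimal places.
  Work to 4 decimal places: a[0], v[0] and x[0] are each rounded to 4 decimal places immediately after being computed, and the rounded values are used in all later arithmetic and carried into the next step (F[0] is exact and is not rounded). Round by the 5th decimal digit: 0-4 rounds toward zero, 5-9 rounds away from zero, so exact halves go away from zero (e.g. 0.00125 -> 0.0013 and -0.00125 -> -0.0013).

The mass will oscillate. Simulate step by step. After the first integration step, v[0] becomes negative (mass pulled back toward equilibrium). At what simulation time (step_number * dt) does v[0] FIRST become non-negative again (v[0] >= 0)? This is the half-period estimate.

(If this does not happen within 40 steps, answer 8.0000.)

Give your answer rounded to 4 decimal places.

Step 0: x=[7.5000] v=[0.0000]
Step 1: x=[7.3980] v=[-0.5100]
Step 2: x=[7.1983] v=[-0.9983]
Step 3: x=[6.9095] v=[-1.4442]
Step 4: x=[6.5438] v=[-1.8287]
Step 5: x=[6.1167] v=[-2.1355]
Step 6: x=[5.6464] v=[-2.3515]
Step 7: x=[5.1529] v=[-2.4676]
Step 8: x=[4.6571] v=[-2.4788]
Step 9: x=[4.1802] v=[-2.3847]
Step 10: x=[3.7424] v=[-2.1892]
Step 11: x=[3.3623] v=[-1.9007]
Step 12: x=[3.0560] v=[-1.5314]
Step 13: x=[2.8366] v=[-1.0970]
Step 14: x=[2.7134] v=[-0.6160]
Step 15: x=[2.6916] v=[-0.1088]
Step 16: x=[2.7722] v=[0.4030]
First v>=0 after going negative at step 16, time=3.2000

Answer: 3.2000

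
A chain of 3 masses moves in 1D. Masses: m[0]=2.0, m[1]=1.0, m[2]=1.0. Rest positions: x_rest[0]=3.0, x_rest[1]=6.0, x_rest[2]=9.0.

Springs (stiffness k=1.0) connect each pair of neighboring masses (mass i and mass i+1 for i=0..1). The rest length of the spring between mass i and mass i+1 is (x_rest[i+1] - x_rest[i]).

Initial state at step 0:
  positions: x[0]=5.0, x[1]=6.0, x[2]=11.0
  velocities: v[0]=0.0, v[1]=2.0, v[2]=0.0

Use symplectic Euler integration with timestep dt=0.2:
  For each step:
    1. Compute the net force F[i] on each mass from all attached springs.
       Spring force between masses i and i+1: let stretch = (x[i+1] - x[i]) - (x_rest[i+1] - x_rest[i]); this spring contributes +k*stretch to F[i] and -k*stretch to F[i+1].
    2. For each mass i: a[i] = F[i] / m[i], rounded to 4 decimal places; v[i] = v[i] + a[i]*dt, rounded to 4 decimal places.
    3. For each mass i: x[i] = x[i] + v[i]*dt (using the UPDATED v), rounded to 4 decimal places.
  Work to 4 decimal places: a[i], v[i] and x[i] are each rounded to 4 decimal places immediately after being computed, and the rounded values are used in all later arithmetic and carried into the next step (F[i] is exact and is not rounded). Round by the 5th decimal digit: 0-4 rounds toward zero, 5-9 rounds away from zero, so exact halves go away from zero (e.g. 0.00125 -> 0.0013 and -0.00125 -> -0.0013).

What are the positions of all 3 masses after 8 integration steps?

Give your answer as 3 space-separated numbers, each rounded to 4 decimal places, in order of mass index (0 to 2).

Step 0: x=[5.0000 6.0000 11.0000] v=[0.0000 2.0000 0.0000]
Step 1: x=[4.9600 6.5600 10.9200] v=[-0.2000 2.8000 -0.4000]
Step 2: x=[4.8920 7.2304 10.7856] v=[-0.3400 3.3520 -0.6720]
Step 3: x=[4.8108 7.9495 10.6290] v=[-0.4062 3.5954 -0.7830]
Step 4: x=[4.7323 8.6502 10.4852] v=[-0.3923 3.5036 -0.7189]
Step 5: x=[4.6722 9.2676 10.3880] v=[-0.3005 3.0870 -0.4859]
Step 6: x=[4.6440 9.7460 10.3660] v=[-0.1410 2.3920 -0.1100]
Step 7: x=[4.6578 10.0451 10.4392] v=[0.0692 1.4956 0.3660]
Step 8: x=[4.7194 10.1445 10.6166] v=[0.3079 0.4970 0.8872]

Answer: 4.7194 10.1445 10.6166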